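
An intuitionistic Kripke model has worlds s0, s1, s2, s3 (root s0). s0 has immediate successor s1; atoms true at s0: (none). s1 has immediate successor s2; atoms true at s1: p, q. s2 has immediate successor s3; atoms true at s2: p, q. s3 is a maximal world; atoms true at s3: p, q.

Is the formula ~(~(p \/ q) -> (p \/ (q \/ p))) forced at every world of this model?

Not every world: s0 ||-/- ~(~(p \/ q) -> (p \/ (q \/ p))).
s0 ||-/- ~(~(p \/ q) -> (p \/ (q \/ p))) since s0 is accessible from s0 and s0 ||- ~(p \/ q) -> (p \/ (q \/ p)).
s0 ||- ~(p \/ q) -> (p \/ (q \/ p)) vacuously: no world accessible from s0 forces the antecedent ~(p \/ q).

No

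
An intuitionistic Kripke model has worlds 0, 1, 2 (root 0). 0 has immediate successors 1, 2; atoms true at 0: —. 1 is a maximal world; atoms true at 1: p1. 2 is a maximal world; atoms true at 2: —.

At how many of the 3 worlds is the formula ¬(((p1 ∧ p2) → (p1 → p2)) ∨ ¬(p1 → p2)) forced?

0

0: does not force it — 0 ⊮ ¬(((p1 ∧ p2) → (p1 → p2)) ∨ ¬(p1 → p2)) since 0 is accessible from 0 and 0 ⊩ ((p1 ∧ p2) → (p1 → p2)) ∨ ¬(p1 → p2).
1: does not force it.
2: does not force it.
Worlds forcing the formula: { }.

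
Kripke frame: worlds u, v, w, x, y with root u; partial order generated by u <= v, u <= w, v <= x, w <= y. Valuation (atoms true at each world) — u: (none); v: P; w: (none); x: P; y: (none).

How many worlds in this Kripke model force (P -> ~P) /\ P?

u: does not force it — u ||-/- (P -> ~P) /\ P since u fails P -> ~P.
v: does not force it.
w: does not force it.
x: does not force it.
y: does not force it.
Worlds forcing the formula: { }.

0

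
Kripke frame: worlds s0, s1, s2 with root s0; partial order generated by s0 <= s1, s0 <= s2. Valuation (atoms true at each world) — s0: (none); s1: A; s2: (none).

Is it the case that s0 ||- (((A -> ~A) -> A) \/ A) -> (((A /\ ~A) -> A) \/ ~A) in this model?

s0 ||- (((A -> ~A) -> A) \/ A) -> (((A /\ ~A) -> A) \/ ~A): every world accessible from s0 that forces ((A -> ~A) -> A) \/ A (namely s1) also forces ((A /\ ~A) -> A) \/ ~A.

Yes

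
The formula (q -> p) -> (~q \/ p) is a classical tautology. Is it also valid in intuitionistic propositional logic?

This is the material-implication-as-disjunction principle, which is not intuitionistically valid.
A Kripke countermodel: worlds u, v; order generated by u <= v; atoms true at each world — u:{}; v:{p,q}.
u ||-/- (q -> p) -> (~q \/ p): already at u itself, u ||- q -> p but u ||-/- ~q \/ p.
u ||-/- ~q \/ p: neither disjunct is forced at u.
u ||-/- ~q since v is accessible from u and v ||- q.
So the root u does not force the formula.

No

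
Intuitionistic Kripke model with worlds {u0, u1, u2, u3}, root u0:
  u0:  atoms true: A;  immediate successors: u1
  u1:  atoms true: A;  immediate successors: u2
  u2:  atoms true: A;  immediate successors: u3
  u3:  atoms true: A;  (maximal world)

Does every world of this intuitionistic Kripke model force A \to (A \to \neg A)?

Not every world: u0 \nVdash A \to (A \to \neg A).
u0 \nVdash A \to (A \to \neg A): already at u0 itself, u0 \Vdash A but u0 \nVdash A \to \neg A.
u0 \nVdash A \to \neg A: already at u0 itself, u0 \Vdash A but u0 \nVdash \neg A.
u0 \nVdash \neg A since u0 is accessible from u0 and u0 \Vdash A.

No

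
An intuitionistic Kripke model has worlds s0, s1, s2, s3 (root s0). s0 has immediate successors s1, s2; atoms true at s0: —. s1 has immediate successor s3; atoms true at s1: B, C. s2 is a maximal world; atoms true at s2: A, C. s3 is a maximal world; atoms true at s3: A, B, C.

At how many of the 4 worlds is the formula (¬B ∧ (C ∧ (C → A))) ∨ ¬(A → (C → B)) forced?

s0: does not force it — s0 ⊮ (¬B ∧ (C ∧ (C → A))) ∨ ¬(A → (C → B)): neither disjunct is forced at s0.
s1: does not force it.
s2: forces it.
s3: does not force it.
Worlds forcing the formula: {s2}.

1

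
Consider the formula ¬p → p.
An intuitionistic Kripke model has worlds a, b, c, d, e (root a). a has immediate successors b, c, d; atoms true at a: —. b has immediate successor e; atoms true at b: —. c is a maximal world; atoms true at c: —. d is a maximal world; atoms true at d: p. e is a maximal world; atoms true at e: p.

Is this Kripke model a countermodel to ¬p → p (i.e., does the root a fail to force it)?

a ⊮ ¬p → p: at the accessible world c, c ⊩ ¬p but c ⊮ p.
c lacks atom p, so c ⊮ p.
So the root a does not force ¬p → p; the model is a countermodel.

Yes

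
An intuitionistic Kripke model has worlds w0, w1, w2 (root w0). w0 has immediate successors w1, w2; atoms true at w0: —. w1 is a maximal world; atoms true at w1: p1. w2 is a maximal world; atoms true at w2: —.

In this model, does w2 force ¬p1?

w2 ⊩ ¬p1: no world accessible from w2 forces p1.

Yes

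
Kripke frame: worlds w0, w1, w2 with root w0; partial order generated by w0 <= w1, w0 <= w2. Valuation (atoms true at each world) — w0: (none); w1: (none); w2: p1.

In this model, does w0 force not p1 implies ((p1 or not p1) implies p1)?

w0 does not force not p1 implies ((p1 or not p1) implies p1): at the accessible world w1, w1 forces not p1 but w1 does not force (p1 or not p1) implies p1.
w1 does not force (p1 or not p1) implies p1: already at w1 itself, w1 forces p1 or not p1 but w1 does not force p1.
w1 lacks atom p1, so w1 does not force p1.

No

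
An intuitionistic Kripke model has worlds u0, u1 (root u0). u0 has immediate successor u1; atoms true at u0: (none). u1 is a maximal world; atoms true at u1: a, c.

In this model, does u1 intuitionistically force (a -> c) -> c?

u1 ||- (a -> c) -> c: every world accessible from u1 that forces a -> c (namely u1) also forces c.

Yes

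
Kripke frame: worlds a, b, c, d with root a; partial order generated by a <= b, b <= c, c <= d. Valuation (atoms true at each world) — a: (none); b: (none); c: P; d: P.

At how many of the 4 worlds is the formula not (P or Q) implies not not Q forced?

4

a: forces it.
b: forces it.
c: forces it.
d: forces it.
Worlds forcing the formula: {a, b, c, d}.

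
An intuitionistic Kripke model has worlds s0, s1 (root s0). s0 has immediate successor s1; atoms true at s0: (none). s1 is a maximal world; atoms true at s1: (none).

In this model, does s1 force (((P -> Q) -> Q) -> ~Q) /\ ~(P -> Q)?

s1 ||-/- (((P -> Q) -> Q) -> ~Q) /\ ~(P -> Q) since s1 fails ~(P -> Q).

No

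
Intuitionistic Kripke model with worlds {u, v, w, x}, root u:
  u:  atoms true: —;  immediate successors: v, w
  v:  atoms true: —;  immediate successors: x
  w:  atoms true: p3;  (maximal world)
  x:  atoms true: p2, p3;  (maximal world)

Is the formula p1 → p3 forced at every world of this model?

u ⊩ p1 → p3 vacuously: no world accessible from u forces the antecedent p1.
Since the root u forces p1 → p3 and forcing is persistent (monotone upward), every world forces it.

Yes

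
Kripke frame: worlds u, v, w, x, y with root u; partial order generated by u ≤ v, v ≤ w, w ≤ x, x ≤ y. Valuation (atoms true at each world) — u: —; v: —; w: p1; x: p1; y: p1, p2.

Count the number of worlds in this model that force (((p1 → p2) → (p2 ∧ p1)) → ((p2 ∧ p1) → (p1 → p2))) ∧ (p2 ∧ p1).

1

u: does not force it — u ⊮ (((p1 → p2) → (p2 ∧ p1)) → ((p2 ∧ p1) → (p1 → p2))) ∧ (p2 ∧ p1) since u fails p2 ∧ p1.
v: does not force it — v ⊮ (((p1 → p2) → (p2 ∧ p1)) → ((p2 ∧ p1) → (p1 → p2))) ∧ (p2 ∧ p1) since v fails p2 ∧ p1.
w: does not force it.
x: does not force it.
y: forces it.
Worlds forcing the formula: {y}.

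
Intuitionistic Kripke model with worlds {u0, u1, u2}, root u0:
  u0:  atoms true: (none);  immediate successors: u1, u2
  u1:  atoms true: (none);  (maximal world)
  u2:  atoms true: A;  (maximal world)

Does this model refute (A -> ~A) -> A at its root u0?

u0 ||-/- (A -> ~A) -> A: at the accessible world u1, u1 ||- A -> ~A but u1 ||-/- A.
u1 lacks atom A, so u1 ||-/- A.
So the root u0 does not force (A -> ~A) -> A; the model is a countermodel.

Yes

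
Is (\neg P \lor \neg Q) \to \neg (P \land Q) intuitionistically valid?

This is a constructively valid De Morgan direction (disjunction of negations to negated conjunction), which is intuitionistically derivable.
If \neg P holds at a world then no accessible world forces P, hence none forces P \land Q; likewise for \neg Q.

Yes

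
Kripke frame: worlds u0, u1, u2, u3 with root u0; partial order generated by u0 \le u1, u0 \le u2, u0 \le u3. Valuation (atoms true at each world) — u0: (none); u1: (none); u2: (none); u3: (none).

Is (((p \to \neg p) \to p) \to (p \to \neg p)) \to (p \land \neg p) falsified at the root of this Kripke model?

u0 \nVdash (((p \to \neg p) \to p) \to (p \to \neg p)) \to (p \land \neg p): already at u0 itself, u0 \Vdash ((p \to \neg p) \to p) \to (p \to \neg p) but u0 \nVdash p \land \neg p.
u0 \nVdash p \land \neg p since u0 fails p.
So the root u0 does not force (((p \to \neg p) \to p) \to (p \to \neg p)) \to (p \land \neg p); the model is a countermodel.

Yes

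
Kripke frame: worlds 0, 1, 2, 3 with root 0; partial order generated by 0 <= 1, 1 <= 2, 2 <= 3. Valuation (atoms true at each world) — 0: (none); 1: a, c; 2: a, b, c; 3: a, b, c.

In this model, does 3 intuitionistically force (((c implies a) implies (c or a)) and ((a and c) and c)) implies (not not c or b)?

Yes

3 forces (((c implies a) implies (c or a)) and ((a and c) and c)) implies (not not c or b): every world accessible from 3 that forces ((c implies a) implies (c or a)) and ((a and c) and c) (namely 3) also forces not not c or b.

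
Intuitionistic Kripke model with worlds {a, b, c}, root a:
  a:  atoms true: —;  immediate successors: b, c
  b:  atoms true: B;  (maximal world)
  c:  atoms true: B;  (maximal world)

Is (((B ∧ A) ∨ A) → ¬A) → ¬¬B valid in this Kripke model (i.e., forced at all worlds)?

Yes

a ⊩ (((B ∧ A) ∨ A) → ¬A) → ¬¬B: every world accessible from a that forces ((B ∧ A) ∨ A) → ¬A (namely a, b, c) also forces ¬¬B.
Since the root a forces (((B ∧ A) ∨ A) → ¬A) → ¬¬B and forcing is persistent (monotone upward), every world forces it.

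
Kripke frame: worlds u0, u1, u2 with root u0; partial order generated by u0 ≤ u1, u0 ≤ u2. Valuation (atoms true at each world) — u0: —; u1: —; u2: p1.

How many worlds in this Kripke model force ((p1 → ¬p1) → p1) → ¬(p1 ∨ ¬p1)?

u0: does not force it — u0 ⊮ ((p1 → ¬p1) → p1) → ¬(p1 ∨ ¬p1): at the accessible world u2, u2 ⊩ (p1 → ¬p1) → p1 but u2 ⊮ ¬(p1 ∨ ¬p1).
u1: forces it.
u2: does not force it.
Worlds forcing the formula: {u1}.

1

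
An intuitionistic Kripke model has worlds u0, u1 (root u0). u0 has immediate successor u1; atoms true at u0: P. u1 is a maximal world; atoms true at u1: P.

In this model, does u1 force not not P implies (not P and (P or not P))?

u1 does not force not not P implies (not P and (P or not P)): already at u1 itself, u1 forces not not P but u1 does not force not P and (P or not P).
u1 does not force not P and (P or not P) since u1 fails not P.

No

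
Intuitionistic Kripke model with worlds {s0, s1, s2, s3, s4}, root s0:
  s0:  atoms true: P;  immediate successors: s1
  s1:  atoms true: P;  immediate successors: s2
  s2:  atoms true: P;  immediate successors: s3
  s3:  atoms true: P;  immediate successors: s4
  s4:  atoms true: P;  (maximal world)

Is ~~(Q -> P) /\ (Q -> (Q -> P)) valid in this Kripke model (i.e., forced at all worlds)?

s0 ||- ~~(Q -> P) /\ (Q -> (Q -> P)) since s0 forces both conjuncts.
Since the root s0 forces ~~(Q -> P) /\ (Q -> (Q -> P)) and forcing is persistent (monotone upward), every world forces it.

Yes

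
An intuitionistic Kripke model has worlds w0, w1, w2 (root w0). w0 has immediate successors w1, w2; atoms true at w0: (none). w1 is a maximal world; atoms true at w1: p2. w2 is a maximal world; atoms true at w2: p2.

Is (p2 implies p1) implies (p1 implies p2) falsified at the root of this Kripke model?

w0 forces (p2 implies p1) implies (p1 implies p2) vacuously: no world accessible from w0 forces the antecedent p2 implies p1.
So the root w0 forces (p2 implies p1) implies (p1 implies p2); the model is not a countermodel.

No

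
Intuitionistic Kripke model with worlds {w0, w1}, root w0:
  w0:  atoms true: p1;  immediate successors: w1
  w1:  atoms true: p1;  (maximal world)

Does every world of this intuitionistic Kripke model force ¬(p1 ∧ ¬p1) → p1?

w0 ⊩ ¬(p1 ∧ ¬p1) → p1: every world accessible from w0 that forces ¬(p1 ∧ ¬p1) (namely w0, w1) also forces p1.
Since the root w0 forces ¬(p1 ∧ ¬p1) → p1 and forcing is persistent (monotone upward), every world forces it.

Yes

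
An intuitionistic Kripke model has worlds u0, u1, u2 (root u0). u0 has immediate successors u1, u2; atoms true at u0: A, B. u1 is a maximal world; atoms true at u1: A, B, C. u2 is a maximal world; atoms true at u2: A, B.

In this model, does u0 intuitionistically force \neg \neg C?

u0 \nVdash \neg \neg C since u2 is accessible from u0 and u2 \Vdash \neg C.
u2 \Vdash \neg C: no world accessible from u2 forces C.

No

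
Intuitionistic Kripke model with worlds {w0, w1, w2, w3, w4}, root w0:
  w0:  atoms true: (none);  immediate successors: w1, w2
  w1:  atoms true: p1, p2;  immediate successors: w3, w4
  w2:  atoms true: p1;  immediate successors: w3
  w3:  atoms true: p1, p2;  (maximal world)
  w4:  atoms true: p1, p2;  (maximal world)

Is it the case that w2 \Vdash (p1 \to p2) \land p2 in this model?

w2 \nVdash (p1 \to p2) \land p2 since w2 fails p1 \to p2.

No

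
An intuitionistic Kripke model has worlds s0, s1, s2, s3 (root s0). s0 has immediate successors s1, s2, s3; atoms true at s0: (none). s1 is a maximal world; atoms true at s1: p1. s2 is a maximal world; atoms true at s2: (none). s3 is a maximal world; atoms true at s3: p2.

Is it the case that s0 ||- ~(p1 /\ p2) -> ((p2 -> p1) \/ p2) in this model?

s0 ||-/- ~(p1 /\ p2) -> ((p2 -> p1) \/ p2): already at s0 itself, s0 ||- ~(p1 /\ p2) but s0 ||-/- (p2 -> p1) \/ p2.
s0 ||-/- (p2 -> p1) \/ p2: neither disjunct is forced at s0.
s0 ||-/- p2 -> p1: at the accessible world s3, s3 ||- p2 but s3 ||-/- p1.
s3 lacks atom p1, so s3 ||-/- p1.

No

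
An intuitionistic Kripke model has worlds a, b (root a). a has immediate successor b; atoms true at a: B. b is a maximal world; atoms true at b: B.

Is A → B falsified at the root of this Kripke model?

a ⊩ A → B vacuously: no world accessible from a forces the antecedent A.
So the root a forces A → B; the model is not a countermodel.

No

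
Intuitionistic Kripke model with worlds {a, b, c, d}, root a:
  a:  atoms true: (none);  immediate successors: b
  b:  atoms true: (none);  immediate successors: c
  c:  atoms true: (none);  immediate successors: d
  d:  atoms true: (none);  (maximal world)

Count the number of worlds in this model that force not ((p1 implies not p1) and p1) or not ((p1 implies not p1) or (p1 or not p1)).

a: forces it.
b: forces it.
c: forces it.
d: forces it.
Worlds forcing the formula: {a, b, c, d}.

4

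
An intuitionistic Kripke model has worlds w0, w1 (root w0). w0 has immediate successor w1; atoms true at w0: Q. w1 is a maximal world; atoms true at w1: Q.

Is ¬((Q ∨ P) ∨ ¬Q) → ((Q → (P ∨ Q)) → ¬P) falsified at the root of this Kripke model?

w0 ⊩ ¬((Q ∨ P) ∨ ¬Q) → ((Q → (P ∨ Q)) → ¬P) vacuously: no world accessible from w0 forces the antecedent ¬((Q ∨ P) ∨ ¬Q).
So the root w0 forces ¬((Q ∨ P) ∨ ¬Q) → ((Q → (P ∨ Q)) → ¬P); the model is not a countermodel.

No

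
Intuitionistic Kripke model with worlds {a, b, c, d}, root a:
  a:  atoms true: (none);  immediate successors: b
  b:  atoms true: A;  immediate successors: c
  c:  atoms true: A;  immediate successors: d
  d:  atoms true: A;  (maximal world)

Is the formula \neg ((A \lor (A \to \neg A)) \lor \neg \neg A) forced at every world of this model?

Not every world: a \nVdash \neg ((A \lor (A \to \neg A)) \lor \neg \neg A).
a \nVdash \neg ((A \lor (A \to \neg A)) \lor \neg \neg A) since a is accessible from a and a \Vdash (A \lor (A \to \neg A)) \lor \neg \neg A.
a \Vdash (A \lor (A \to \neg A)) \lor \neg \neg A via the disjunct \neg \neg A.

No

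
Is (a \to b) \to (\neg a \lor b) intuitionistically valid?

This is the material-implication-as-disjunction principle, which is not intuitionistically valid.
A Kripke countermodel: worlds s0, s1; order generated by s0 \le s1; atoms true at each world — s0:{}; s1:{a,b}.
s0 \nVdash (a \to b) \to (\neg a \lor b): already at s0 itself, s0 \Vdash a \to b but s0 \nVdash \neg a \lor b.
s0 \nVdash \neg a \lor b: neither disjunct is forced at s0.
s0 \nVdash \neg a since s1 is accessible from s0 and s1 \Vdash a.
So the root s0 does not force the formula.

No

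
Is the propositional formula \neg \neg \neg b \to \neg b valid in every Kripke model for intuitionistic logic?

Yes

This is triple-negation reduction, which is intuitionistically derivable.
Assume \neg \neg \neg b and suppose b. Then \neg \neg b (double-negation introduction), contradicting \neg \neg \neg b. So \neg b.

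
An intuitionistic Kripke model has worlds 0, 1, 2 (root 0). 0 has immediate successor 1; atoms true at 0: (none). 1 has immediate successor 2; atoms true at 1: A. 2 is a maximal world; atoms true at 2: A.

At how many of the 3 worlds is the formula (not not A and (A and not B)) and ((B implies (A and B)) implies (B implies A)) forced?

2

0: does not force it — 0 does not force (not not A and (A and not B)) and ((B implies (A and B)) implies (B implies A)) since 0 fails not not A and (A and not B).
1: forces it.
2: forces it.
Worlds forcing the formula: {1, 2}.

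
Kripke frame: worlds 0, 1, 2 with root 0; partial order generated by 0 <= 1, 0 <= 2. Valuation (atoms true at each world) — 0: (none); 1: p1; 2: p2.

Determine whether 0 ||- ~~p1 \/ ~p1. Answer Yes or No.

0 ||-/- ~~p1 \/ ~p1: neither disjunct is forced at 0.
0 ||-/- ~~p1 since 2 is accessible from 0 and 2 ||- ~p1.
2 ||- ~p1: no world accessible from 2 forces p1.

No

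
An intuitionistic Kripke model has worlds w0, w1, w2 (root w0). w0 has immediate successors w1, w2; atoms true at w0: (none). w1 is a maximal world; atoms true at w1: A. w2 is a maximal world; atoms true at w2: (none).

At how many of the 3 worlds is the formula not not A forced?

1

w0: does not force it — w0 does not force not not A since w2 is accessible from w0 and w2 forces not A.
w1: forces it.
w2: does not force it.
Worlds forcing the formula: {w1}.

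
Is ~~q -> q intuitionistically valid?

This is double-negation elimination, which is not intuitionistically valid.
A Kripke countermodel: worlds u0, u1; order generated by u0 <= u1; atoms true at each world — u0:{}; u1:{q}.
u0 ||-/- ~~q -> q: already at u0 itself, u0 ||- ~~q but u0 ||-/- q.
u0 lacks atom q, so u0 ||-/- q.
So the root u0 does not force the formula.

No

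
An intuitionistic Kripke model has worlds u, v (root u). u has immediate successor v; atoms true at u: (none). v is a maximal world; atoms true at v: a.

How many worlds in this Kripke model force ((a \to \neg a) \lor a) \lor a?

1

u: does not force it — u \nVdash ((a \to \neg a) \lor a) \lor a: neither disjunct is forced at u.
v: forces it.
Worlds forcing the formula: {v}.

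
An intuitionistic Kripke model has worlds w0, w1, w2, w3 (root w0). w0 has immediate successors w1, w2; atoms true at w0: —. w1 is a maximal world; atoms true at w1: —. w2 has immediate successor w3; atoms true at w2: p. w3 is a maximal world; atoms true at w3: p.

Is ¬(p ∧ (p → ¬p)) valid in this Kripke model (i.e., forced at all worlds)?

Yes

w0 ⊩ ¬(p ∧ (p → ¬p)): no world accessible from w0 forces p ∧ (p → ¬p).
Since the root w0 forces ¬(p ∧ (p → ¬p)) and forcing is persistent (monotone upward), every world forces it.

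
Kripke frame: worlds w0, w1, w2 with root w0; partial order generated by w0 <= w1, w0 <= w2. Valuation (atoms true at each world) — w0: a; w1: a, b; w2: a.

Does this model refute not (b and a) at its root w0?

w0 does not force not (b and a) since w1 is accessible from w0 and w1 forces b and a.
w1 forces b and a since w1 forces both conjuncts.
So the root w0 does not force not (b and a); the model is a countermodel.

Yes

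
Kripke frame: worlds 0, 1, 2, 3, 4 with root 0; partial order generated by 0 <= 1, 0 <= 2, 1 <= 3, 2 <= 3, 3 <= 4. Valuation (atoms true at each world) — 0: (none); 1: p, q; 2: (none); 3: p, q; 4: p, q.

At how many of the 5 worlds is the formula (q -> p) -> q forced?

0: does not force it — 0 ||-/- (q -> p) -> q: already at 0 itself, 0 ||- q -> p but 0 ||-/- q.
1: forces it.
2: does not force it — 2 ||-/- (q -> p) -> q: already at 2 itself, 2 ||- q -> p but 2 ||-/- q.
3: forces it.
4: forces it.
Worlds forcing the formula: {1, 3, 4}.

3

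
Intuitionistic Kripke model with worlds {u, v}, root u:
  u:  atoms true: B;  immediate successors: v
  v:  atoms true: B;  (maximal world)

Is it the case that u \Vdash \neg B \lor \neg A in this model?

Yes

u \Vdash \neg B \lor \neg A via the disjunct \neg A.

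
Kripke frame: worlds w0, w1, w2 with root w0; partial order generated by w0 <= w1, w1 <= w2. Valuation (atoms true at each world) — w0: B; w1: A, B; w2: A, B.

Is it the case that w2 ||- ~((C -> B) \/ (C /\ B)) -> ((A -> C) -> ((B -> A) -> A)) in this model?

Yes

w2 ||- ~((C -> B) \/ (C /\ B)) -> ((A -> C) -> ((B -> A) -> A)) vacuously: no world accessible from w2 forces the antecedent ~((C -> B) \/ (C /\ B)).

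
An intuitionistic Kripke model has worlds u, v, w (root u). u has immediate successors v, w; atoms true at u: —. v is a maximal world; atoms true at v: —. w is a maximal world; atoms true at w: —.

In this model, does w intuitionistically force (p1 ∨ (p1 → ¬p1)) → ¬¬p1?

w ⊮ (p1 ∨ (p1 → ¬p1)) → ¬¬p1: already at w itself, w ⊩ p1 ∨ (p1 → ¬p1) but w ⊮ ¬¬p1.
w ⊮ ¬¬p1 since w is accessible from w and w ⊩ ¬p1.
w ⊩ ¬p1: no world accessible from w forces p1.

No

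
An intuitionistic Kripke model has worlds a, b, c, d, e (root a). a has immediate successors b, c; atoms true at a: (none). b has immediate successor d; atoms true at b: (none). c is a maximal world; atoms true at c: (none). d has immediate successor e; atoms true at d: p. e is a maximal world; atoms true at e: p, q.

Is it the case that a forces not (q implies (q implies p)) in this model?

No

a does not force not (q implies (q implies p)) since a is accessible from a and a forces q implies (q implies p).
a forces q implies (q implies p): every world accessible from a that forces q (namely e) also forces q implies p.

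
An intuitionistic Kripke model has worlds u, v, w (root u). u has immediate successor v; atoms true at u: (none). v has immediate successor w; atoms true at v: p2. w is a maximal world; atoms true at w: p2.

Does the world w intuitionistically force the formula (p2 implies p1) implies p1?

w forces (p2 implies p1) implies p1 vacuously: no world accessible from w forces the antecedent p2 implies p1.

Yes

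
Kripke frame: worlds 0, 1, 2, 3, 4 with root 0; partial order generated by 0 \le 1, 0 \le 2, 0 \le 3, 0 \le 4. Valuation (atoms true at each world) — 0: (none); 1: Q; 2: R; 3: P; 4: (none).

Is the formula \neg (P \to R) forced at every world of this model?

No

Not every world: 0 \nVdash \neg (P \to R).
0 \nVdash \neg (P \to R) since 1 is accessible from 0 and 1 \Vdash P \to R.
1 \Vdash P \to R vacuously: no world accessible from 1 forces the antecedent P.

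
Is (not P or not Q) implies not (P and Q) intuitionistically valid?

This is a constructively valid De Morgan direction (disjunction of negations to negated conjunction), which is intuitionistically derivable.
If not P holds at a world then no accessible world forces P, hence none forces P and Q; likewise for not Q.

Yes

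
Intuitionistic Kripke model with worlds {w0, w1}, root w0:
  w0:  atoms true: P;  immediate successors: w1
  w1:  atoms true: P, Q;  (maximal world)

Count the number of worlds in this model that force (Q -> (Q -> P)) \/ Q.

2

w0: forces it.
w1: forces it.
Worlds forcing the formula: {w0, w1}.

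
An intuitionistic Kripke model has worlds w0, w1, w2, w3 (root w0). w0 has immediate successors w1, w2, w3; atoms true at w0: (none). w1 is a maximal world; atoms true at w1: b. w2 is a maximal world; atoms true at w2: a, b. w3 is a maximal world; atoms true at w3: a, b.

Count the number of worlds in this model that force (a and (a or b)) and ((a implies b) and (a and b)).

w0: does not force it — w0 does not force (a and (a or b)) and ((a implies b) and (a and b)) since w0 fails a and (a or b).
w1: does not force it — w1 does not force (a and (a or b)) and ((a implies b) and (a and b)) since w1 fails a and (a or b).
w2: forces it.
w3: forces it.
Worlds forcing the formula: {w2, w3}.

2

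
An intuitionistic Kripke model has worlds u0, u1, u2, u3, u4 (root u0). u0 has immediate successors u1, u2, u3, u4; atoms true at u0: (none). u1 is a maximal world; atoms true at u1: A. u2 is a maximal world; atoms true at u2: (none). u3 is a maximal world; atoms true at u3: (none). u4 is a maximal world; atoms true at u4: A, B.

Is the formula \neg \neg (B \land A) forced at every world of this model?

Not every world: u0 \nVdash \neg \neg (B \land A).
u0 \nVdash \neg \neg (B \land A) since u1 is accessible from u0 and u1 \Vdash \neg (B \land A).
u1 \Vdash \neg (B \land A): no world accessible from u1 forces B \land A.

No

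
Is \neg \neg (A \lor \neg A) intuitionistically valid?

Yes

This is the double negation of excluded middle, which is intuitionistically derivable.
Assuming \neg (A \lor \neg A): from A we'd get A \lor \neg A, so \neg A; but then A \lor \neg A again — contradiction. Hence \neg \neg (A \lor \neg A).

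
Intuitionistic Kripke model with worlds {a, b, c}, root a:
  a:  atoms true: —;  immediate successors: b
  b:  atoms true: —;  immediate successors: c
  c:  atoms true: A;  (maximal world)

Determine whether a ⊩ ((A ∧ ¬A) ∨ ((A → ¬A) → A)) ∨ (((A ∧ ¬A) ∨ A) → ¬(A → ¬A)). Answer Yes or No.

a ⊩ ((A ∧ ¬A) ∨ ((A → ¬A) → A)) ∨ (((A ∧ ¬A) ∨ A) → ¬(A → ¬A)) via the disjunct (A ∧ ¬A) ∨ ((A → ¬A) → A).

Yes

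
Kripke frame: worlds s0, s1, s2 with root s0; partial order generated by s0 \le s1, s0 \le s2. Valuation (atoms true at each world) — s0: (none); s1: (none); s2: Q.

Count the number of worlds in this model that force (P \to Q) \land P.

s0: does not force it — s0 \nVdash (P \to Q) \land P since s0 fails P.
s1: does not force it — s1 \nVdash (P \to Q) \land P since s1 fails P.
s2: does not force it — s2 \nVdash (P \to Q) \land P since s2 fails P.
Worlds forcing the formula: { }.

0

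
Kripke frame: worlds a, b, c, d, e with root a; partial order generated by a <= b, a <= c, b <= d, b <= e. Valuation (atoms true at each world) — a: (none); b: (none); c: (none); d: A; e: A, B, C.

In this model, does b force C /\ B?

b ||-/- C /\ B since b fails C.

No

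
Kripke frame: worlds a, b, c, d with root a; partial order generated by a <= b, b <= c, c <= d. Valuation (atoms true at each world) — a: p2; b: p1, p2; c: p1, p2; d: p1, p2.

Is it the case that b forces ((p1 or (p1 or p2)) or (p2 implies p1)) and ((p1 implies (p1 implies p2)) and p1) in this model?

Yes

b forces ((p1 or (p1 or p2)) or (p2 implies p1)) and ((p1 implies (p1 implies p2)) and p1) since b forces both conjuncts.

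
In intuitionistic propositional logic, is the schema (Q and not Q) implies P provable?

This is an instance of ex falso quodlibet, which is intuitionistically derivable.
No world can force both Q and not Q, so the antecedent Q and not Q is never forced and the implication holds vacuously at every world.

Yes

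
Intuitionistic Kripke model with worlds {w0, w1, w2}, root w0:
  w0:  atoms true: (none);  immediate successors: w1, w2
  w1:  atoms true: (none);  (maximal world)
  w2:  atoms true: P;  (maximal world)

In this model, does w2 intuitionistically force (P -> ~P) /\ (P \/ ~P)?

w2 ||-/- (P -> ~P) /\ (P \/ ~P) since w2 fails P -> ~P.

No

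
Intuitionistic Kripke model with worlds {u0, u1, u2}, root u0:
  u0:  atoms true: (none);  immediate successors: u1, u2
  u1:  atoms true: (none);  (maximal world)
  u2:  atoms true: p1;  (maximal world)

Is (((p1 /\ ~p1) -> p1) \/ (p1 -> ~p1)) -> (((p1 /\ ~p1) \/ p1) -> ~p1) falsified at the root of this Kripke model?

Yes

u0 ||-/- (((p1 /\ ~p1) -> p1) \/ (p1 -> ~p1)) -> (((p1 /\ ~p1) \/ p1) -> ~p1): already at u0 itself, u0 ||- ((p1 /\ ~p1) -> p1) \/ (p1 -> ~p1) but u0 ||-/- ((p1 /\ ~p1) \/ p1) -> ~p1.
u0 ||-/- ((p1 /\ ~p1) \/ p1) -> ~p1: at the accessible world u2, u2 ||- (p1 /\ ~p1) \/ p1 but u2 ||-/- ~p1.
u2 ||-/- ~p1 since u2 is accessible from u2 and u2 ||- p1.
So the root u0 does not force (((p1 /\ ~p1) -> p1) \/ (p1 -> ~p1)) -> (((p1 /\ ~p1) \/ p1) -> ~p1); the model is a countermodel.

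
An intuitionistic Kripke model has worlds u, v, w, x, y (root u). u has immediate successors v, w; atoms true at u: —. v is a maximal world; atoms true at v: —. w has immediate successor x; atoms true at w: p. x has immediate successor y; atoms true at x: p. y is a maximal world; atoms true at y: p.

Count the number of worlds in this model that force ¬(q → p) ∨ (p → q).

1

u: does not force it — u ⊮ ¬(q → p) ∨ (p → q): neither disjunct is forced at u.
v: forces it.
w: does not force it — w ⊮ ¬(q → p) ∨ (p → q): neither disjunct is forced at w.
x: does not force it.
y: does not force it.
Worlds forcing the formula: {v}.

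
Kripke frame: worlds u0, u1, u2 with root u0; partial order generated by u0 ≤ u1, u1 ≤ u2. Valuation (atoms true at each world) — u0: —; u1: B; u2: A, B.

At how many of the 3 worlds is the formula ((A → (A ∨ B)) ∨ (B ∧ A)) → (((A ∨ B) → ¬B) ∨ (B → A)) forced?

u0: does not force it — u0 ⊮ ((A → (A ∨ B)) ∨ (B ∧ A)) → (((A ∨ B) → ¬B) ∨ (B → A)): already at u0 itself, u0 ⊩ (A → (A ∨ B)) ∨ (B ∧ A) but u0 ⊮ ((A ∨ B) → ¬B) ∨ (B → A).
u1: does not force it — u1 ⊮ ((A → (A ∨ B)) ∨ (B ∧ A)) → (((A ∨ B) → ¬B) ∨ (B → A)): already at u1 itself, u1 ⊩ (A → (A ∨ B)) ∨ (B ∧ A) but u1 ⊮ ((A ∨ B) → ¬B) ∨ (B → A).
u2: forces it.
Worlds forcing the formula: {u2}.

1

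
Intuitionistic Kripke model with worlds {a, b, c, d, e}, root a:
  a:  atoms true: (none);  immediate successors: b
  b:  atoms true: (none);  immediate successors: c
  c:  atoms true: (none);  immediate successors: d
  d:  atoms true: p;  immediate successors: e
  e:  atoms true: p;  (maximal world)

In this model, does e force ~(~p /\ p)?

e ||- ~(~p /\ p): no world accessible from e forces ~p /\ p.

Yes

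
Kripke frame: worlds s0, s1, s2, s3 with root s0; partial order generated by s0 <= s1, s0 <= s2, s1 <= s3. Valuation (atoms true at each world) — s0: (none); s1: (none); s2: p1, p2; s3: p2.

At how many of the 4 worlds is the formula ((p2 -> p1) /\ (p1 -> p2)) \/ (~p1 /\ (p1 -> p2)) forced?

3

s0: does not force it — s0 ||-/- ((p2 -> p1) /\ (p1 -> p2)) \/ (~p1 /\ (p1 -> p2)): neither disjunct is forced at s0.
s1: forces it.
s2: forces it.
s3: forces it.
Worlds forcing the formula: {s1, s2, s3}.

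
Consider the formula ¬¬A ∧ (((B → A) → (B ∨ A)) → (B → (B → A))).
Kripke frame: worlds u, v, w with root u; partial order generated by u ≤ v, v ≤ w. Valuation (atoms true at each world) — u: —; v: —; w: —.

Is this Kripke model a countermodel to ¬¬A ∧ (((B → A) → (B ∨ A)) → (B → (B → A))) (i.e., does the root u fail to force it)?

Yes

u ⊮ ¬¬A ∧ (((B → A) → (B ∨ A)) → (B → (B → A))) since u fails ¬¬A.
So the root u does not force ¬¬A ∧ (((B → A) → (B ∨ A)) → (B → (B → A))); the model is a countermodel.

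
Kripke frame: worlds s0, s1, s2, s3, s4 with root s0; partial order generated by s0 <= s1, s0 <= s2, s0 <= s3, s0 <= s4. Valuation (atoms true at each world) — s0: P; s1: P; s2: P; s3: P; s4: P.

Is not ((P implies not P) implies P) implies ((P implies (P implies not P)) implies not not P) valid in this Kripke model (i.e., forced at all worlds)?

s0 forces not ((P implies not P) implies P) implies ((P implies (P implies not P)) implies not not P) vacuously: no world accessible from s0 forces the antecedent not ((P implies not P) implies P).
Since the root s0 forces not ((P implies not P) implies P) implies ((P implies (P implies not P)) implies not not P) and forcing is persistent (monotone upward), every world forces it.

Yes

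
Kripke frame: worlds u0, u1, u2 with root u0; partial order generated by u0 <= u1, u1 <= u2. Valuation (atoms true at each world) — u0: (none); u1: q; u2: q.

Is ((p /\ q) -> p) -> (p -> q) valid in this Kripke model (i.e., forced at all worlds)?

u0 ||- ((p /\ q) -> p) -> (p -> q): every world accessible from u0 that forces (p /\ q) -> p (namely u0, u1, u2) also forces p -> q.
Since the root u0 forces ((p /\ q) -> p) -> (p -> q) and forcing is persistent (monotone upward), every world forces it.

Yes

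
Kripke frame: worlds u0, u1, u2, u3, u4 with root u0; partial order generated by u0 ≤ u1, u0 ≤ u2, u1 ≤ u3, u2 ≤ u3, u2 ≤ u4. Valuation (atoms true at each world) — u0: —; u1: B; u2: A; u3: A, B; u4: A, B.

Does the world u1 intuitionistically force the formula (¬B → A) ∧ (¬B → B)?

Yes

u1 ⊩ (¬B → A) ∧ (¬B → B) since u1 forces both conjuncts.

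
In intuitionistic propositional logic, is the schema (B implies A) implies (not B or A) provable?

This is the material-implication-as-disjunction principle, which is not intuitionistically valid.
A Kripke countermodel: worlds a, b; order generated by a <= b; atoms true at each world — a:{}; b:{A,B}.
a does not force (B implies A) implies (not B or A): already at a itself, a forces B implies A but a does not force not B or A.
a does not force not B or A: neither disjunct is forced at a.
a does not force not B since b is accessible from a and b forces B.
So the root a does not force the formula.

No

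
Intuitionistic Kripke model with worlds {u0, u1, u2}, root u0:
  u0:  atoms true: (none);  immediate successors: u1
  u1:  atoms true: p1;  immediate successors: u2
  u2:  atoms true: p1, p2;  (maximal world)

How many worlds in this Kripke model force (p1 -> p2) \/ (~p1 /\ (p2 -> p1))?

u0: does not force it — u0 ||-/- (p1 -> p2) \/ (~p1 /\ (p2 -> p1)): neither disjunct is forced at u0.
u1: does not force it — u1 ||-/- (p1 -> p2) \/ (~p1 /\ (p2 -> p1)): neither disjunct is forced at u1.
u2: forces it.
Worlds forcing the formula: {u2}.

1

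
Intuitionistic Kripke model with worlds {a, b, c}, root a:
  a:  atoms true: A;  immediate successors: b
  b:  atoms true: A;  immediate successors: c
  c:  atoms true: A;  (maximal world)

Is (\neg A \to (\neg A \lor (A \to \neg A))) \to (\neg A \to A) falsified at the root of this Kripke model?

No

a \Vdash (\neg A \to (\neg A \lor (A \to \neg A))) \to (\neg A \to A): every world accessible from a that forces \neg A \to (\neg A \lor (A \to \neg A)) (namely a, b, c) also forces \neg A \to A.
So the root a forces (\neg A \to (\neg A \lor (A \to \neg A))) \to (\neg A \to A); the model is not a countermodel.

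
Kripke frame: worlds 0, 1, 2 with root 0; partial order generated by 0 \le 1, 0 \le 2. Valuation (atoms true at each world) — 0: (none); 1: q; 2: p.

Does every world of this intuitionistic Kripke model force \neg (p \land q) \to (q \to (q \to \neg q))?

No

Not every world: 0 \nVdash \neg (p \land q) \to (q \to (q \to \neg q)).
0 \nVdash \neg (p \land q) \to (q \to (q \to \neg q)): already at 0 itself, 0 \Vdash \neg (p \land q) but 0 \nVdash q \to (q \to \neg q).
0 \nVdash q \to (q \to \neg q): at the accessible world 1, 1 \Vdash q but 1 \nVdash q \to \neg q.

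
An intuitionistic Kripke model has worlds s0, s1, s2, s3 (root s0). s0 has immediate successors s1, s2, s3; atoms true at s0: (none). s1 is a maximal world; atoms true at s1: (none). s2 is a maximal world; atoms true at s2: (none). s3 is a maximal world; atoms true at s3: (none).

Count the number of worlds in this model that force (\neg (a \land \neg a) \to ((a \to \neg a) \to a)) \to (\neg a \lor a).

4

s0: forces it.
s1: forces it.
s2: forces it.
s3: forces it.
Worlds forcing the formula: {s0, s1, s2, s3}.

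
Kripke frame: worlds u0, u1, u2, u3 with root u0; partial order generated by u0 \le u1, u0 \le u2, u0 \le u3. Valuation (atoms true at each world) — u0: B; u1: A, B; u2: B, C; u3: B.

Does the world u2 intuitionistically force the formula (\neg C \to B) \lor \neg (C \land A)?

Yes

u2 \Vdash (\neg C \to B) \lor \neg (C \land A) via the disjunct \neg C \to B.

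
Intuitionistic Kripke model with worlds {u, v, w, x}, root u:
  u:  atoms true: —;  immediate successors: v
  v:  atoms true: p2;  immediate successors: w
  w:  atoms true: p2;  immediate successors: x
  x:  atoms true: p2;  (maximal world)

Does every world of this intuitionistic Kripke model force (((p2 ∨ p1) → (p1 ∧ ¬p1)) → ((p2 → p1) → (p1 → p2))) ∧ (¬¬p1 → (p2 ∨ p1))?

u ⊩ (((p2 ∨ p1) → (p1 ∧ ¬p1)) → ((p2 → p1) → (p1 → p2))) ∧ (¬¬p1 → (p2 ∨ p1)) since u forces both conjuncts.
Since the root u forces (((p2 ∨ p1) → (p1 ∧ ¬p1)) → ((p2 → p1) → (p1 → p2))) ∧ (¬¬p1 → (p2 ∨ p1)) and forcing is persistent (monotone upward), every world forces it.

Yes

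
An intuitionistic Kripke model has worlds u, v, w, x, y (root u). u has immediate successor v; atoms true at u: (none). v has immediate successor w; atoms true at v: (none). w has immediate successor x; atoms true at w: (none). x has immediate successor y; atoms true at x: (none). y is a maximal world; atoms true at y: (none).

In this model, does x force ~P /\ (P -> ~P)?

x ||- ~P /\ (P -> ~P) since x forces both conjuncts.

Yes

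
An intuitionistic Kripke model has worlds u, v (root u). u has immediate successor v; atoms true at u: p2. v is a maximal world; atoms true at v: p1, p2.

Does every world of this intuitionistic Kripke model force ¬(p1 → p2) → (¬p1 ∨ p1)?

Yes

u ⊩ ¬(p1 → p2) → (¬p1 ∨ p1) vacuously: no world accessible from u forces the antecedent ¬(p1 → p2).
Since the root u forces ¬(p1 → p2) → (¬p1 ∨ p1) and forcing is persistent (monotone upward), every world forces it.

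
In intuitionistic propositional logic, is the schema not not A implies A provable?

This is double-negation elimination, which is not intuitionistically valid.
A Kripke countermodel: worlds a, b; order generated by a <= b; atoms true at each world — a:{}; b:{A}.
a does not force not not A implies A: already at a itself, a forces not not A but a does not force A.
a lacks atom A, so a does not force A.
So the root a does not force the formula.

No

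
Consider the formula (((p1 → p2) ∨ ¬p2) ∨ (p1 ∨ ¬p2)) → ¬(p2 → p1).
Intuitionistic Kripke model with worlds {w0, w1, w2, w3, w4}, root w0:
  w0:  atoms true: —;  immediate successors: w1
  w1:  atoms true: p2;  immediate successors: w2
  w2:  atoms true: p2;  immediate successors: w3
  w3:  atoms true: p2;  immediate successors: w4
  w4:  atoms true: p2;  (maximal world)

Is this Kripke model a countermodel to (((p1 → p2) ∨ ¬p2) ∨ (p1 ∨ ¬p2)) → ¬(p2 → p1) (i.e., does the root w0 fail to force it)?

No

w0 ⊩ (((p1 → p2) ∨ ¬p2) ∨ (p1 ∨ ¬p2)) → ¬(p2 → p1): every world accessible from w0 that forces ((p1 → p2) ∨ ¬p2) ∨ (p1 ∨ ¬p2) (namely w0, w1, w2, w3, w4) also forces ¬(p2 → p1).
So the root w0 forces (((p1 → p2) ∨ ¬p2) ∨ (p1 ∨ ¬p2)) → ¬(p2 → p1); the model is not a countermodel.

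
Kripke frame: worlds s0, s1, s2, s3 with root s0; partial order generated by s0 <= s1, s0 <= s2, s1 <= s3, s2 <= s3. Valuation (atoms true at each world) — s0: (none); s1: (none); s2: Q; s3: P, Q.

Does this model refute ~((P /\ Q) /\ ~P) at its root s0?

s0 ||- ~((P /\ Q) /\ ~P): no world accessible from s0 forces (P /\ Q) /\ ~P.
So the root s0 forces ~((P /\ Q) /\ ~P); the model is not a countermodel.

No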